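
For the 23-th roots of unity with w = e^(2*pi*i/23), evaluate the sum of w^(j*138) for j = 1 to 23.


Step 1: The sum sum_{j=1}^{n} w^(k*j) equals n if n | k, else 0.
Step 2: Here n = 23, k = 138
Step 3: Does n divide k? 23 | 138 -> True
Step 4: Sum = 23

23


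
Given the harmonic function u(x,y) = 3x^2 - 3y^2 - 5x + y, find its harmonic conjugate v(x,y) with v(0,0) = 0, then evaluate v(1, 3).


Step 1: v_x = -u_y = 6y - 1
Step 2: v_y = u_x = 6x - 5
Step 3: v = 6xy - x - 5y + C
Step 4: v(0,0) = 0 => C = 0
Step 5: v(1, 3) = 2

2


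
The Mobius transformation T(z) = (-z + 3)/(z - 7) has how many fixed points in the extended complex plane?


Step 1: Fixed points satisfy T(z) = z
Step 2: z^2 - 6z - 3 = 0
Step 3: Discriminant = (-6)^2 - 4*1*(-3) = 48
Step 4: Number of fixed points = 2

2


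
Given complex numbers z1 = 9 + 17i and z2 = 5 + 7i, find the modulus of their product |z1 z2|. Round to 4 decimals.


Step 1: |z1| = sqrt(9^2 + 17^2) = sqrt(370)
Step 2: |z2| = sqrt(5^2 + 7^2) = sqrt(74)
Step 3: |z1*z2| = |z1|*|z2| = sqrt(370) * sqrt(74) = sqrt(370 * 74) = sqrt(27380)
Step 4: = 165.469

165.469


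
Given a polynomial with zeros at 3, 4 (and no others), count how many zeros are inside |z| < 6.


Step 1: Check each root:
  z = 3: |3| = 3 < 6
  z = 4: |4| = 4 < 6
Step 2: Count = 2

2


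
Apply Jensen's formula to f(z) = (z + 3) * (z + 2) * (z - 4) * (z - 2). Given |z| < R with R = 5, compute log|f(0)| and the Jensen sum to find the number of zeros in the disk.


Jensen's formula: (1/2pi)*integral log|f(Re^it)|dt = log|f(0)| + sum_{|a_k|<R} log(R/|a_k|)
Step 1: f(0) = 3 * 2 * (-4) * (-2) = 48
Step 2: log|f(0)| = log|-3| + log|-2| + log|4| + log|2| = 3.8712
Step 3: Zeros inside |z| < 5: -3, -2, 4, 2
Step 4: Jensen sum = log(5/3) + log(5/2) + log(5/4) + log(5/2) = 2.5666
Step 5: n(R) = number of terms in the Jensen sum = count of zeros inside |z| < 5 = 4

4


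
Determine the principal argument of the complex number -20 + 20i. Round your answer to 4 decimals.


Step 1: z = -20 + 20i
Step 2: arg(z) = atan2(20, -20)
Step 3: arg(z) = 2.3562

2.3562


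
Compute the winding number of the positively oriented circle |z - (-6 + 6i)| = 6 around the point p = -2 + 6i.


Step 1: Center c = (-6, 6), radius = 6
Step 2: |p - c|^2 = 4^2 + 0^2 = 16
Step 3: r^2 = 36
Step 4: |p-c| < r so winding number = 1

1


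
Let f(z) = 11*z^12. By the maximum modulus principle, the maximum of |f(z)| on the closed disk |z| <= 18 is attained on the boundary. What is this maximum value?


Step 1: On |z| = 18, |f(z)| = 11 * |z|^12 = 11 * 18^12
Step 2: By maximum modulus principle, maximum is on boundary.
Step 3: Maximum = 11 * 1156831381426176 = 12725145195687936

12725145195687936


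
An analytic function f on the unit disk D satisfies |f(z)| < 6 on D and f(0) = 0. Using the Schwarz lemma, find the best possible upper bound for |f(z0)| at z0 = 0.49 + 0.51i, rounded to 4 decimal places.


Step 1: g = f/6 maps D -> D with g(0) = 0, so by the Schwarz lemma |g(z)| <= |z|, i.e. |f(z)| <= 6|z|; this is sharp (f(z) = 6z).
Step 2: |z0|^2 = 0.49^2 + 0.51^2 = 0.5002
Step 3: |z0| = sqrt(0.5002) = 0.707248
Step 4: Best bound = 6 * |z0| = 6 * 0.707248 = 4.2435

4.2435


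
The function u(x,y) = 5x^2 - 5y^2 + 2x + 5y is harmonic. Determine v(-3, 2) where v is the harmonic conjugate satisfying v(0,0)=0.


Step 1: v_x = -u_y = 10y - 5
Step 2: v_y = u_x = 10x + 2
Step 3: v = 10xy - 5x + 2y + C
Step 4: v(0,0) = 0 => C = 0
Step 5: v(-3, 2) = -41

-41


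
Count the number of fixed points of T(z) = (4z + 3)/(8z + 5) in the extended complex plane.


Step 1: Fixed points satisfy T(z) = z
Step 2: 8z^2 + z - 3 = 0
Step 3: Discriminant = 1^2 - 4*8*(-3) = 97
Step 4: Number of fixed points = 2

2


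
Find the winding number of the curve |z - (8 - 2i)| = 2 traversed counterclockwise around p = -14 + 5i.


Step 1: Center c = (8, -2), radius = 2
Step 2: |p - c|^2 = (-22)^2 + 7^2 = 533
Step 3: r^2 = 4
Step 4: |p-c| > r so winding number = 0

0


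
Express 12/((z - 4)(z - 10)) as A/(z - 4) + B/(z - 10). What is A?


Step 1: Multiply both sides by (z - 4) and set z = 4
Step 2: A = 12 / (4 - 10)
Step 3: A = 12 / (-6)
Step 4: A = -2

-2


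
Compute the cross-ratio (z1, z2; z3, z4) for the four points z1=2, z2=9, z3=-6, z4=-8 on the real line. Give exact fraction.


Step 1: (z1-z3)(z2-z4) = 8 * 17 = 136
Step 2: (z1-z4)(z2-z3) = 10 * 15 = 150
Step 3: Cross-ratio = 136/150 = 68/75

68/75


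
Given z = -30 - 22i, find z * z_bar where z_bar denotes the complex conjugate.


Step 1: conj(z) = -30 + 22i
Step 2: z * conj(z) = (-30)^2 + (-22)^2
Step 3: = 900 + 484 = 1384

1384


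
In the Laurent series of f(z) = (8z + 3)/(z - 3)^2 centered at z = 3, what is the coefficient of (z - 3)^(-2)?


Step 1: Write the numerator in powers of (z - 3): 8z + 3 = 8(z - 3) + (8*3 + 3) = 8(z - 3) + 27
Step 2: Divide by (z - 3)^2: f(z) = 27(z - 3)^(-2) + 8(z - 3)^(-1)
Step 3: This finite sum is the Laurent series of f about z = 3.
Step 4: Coefficient of (z - 3)^(-2) = 8*3 + 3 = 27

27


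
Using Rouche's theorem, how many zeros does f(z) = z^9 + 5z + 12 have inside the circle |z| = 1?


Step 1: On |z| = 1 the three terms have sizes |z^9| = 1^9 = 1, |5z| = 5*1 = 5, |12| = 12
Step 2: The dominant term is g(z) = 12; let h(z) = z^9 + 5z so f = g + h
Step 3: On |z| = 1: |g| = 12 and |h| <= 1 + 5 = 6
Step 4: Since 12 > 6, |h| < |g| on |z| = 1, so by Rouche f has the same number of zeros as g inside |z| < 1
Step 5: g(z) = 12 is a nonzero constant with no zeros inside |z| < 1. Answer = 0

0


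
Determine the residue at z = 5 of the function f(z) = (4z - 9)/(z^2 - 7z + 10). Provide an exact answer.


Step 1: Q(z) = z^2 - 7z + 10 = (z - 5)(z - 2)
Step 2: Q'(z) = 2z - 7
Step 3: Q'(5) = 3, P(5) = 11
Step 4: Res = P(5)/Q'(5) = 11/3 = 11/3

11/3


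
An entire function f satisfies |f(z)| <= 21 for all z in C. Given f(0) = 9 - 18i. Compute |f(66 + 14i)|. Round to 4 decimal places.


Step 1: By Liouville's theorem, a bounded entire function is constant.
Step 2: f(z) = f(0) = 9 - 18i for all z.
Step 3: |f(w)| = |9 - 18i| = sqrt(81 + 324)
Step 4: = 20.1246

20.1246


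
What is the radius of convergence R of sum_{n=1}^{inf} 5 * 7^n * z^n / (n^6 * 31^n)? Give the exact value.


Step 1: General term a_n = 5 * 7^n / (n^6 * 31^n)
Step 2: By the root test, |a_n|^(1/n) = 5^(1/n) * 7 / (n^(6/n) * 31) -> 7/31 as n -> infinity (since 5^(1/n) -> 1 and n^(6/n) -> 1)
Step 3: R = 1/lim|a_n|^(1/n) = 31/7

31/7


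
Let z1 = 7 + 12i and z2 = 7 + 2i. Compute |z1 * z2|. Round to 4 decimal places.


Step 1: |z1| = sqrt(7^2 + 12^2) = sqrt(193)
Step 2: |z2| = sqrt(7^2 + 2^2) = sqrt(53)
Step 3: |z1*z2| = |z1|*|z2| = sqrt(193) * sqrt(53) = sqrt(193 * 53) = sqrt(10229)
Step 4: = 101.1385

101.1385


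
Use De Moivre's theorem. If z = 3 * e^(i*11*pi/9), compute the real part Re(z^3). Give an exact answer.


Step 1: By De Moivre's theorem, z^3 = 3^3 * e^(i*3*11*pi/9) = 27 * (cos(11*pi/3) + i*sin(11*pi/3))
Step 2: |z|^3 = 3^3 = 27
Step 3: Reduce the angle mod 2*pi: 11*pi/3 - 2*pi = 5*pi/3
Step 4: cos(5*pi/3) = 1/2
Step 5: Re(z^3) = 27 * 1/2 = 27/2

27/2


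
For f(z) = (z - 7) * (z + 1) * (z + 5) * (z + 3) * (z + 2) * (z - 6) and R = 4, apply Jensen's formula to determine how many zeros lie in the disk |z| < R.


Jensen's formula: (1/2pi)*integral log|f(Re^it)|dt = log|f(0)| + sum_{|a_k|<R} log(R/|a_k|)
Step 1: f(0) = (-7) * 1 * 5 * 3 * 2 * (-6) = 1260
Step 2: log|f(0)| = log|7| + log|-1| + log|-5| + log|-3| + log|-2| + log|6| = 7.1389
Step 3: Zeros inside |z| < 4: -1, -3, -2
Step 4: Jensen sum = log(4/1) + log(4/3) + log(4/2) = 2.3671
Step 5: n(R) = number of terms in the Jensen sum = count of zeros inside |z| < 4 = 3

3


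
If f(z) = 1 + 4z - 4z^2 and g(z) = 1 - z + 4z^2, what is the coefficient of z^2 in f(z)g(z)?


Step 1: z^2 term in f*g comes from: (1)*(4z^2) + (4z)*(-z) + (-4z^2)*(1)
Step 2: = 4 - 4 - 4
Step 3: = -4

-4


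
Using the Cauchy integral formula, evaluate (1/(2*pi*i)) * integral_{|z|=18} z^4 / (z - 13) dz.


Step 1: f(z) = z^4, a = 13 is inside |z| = 18
Step 2: By Cauchy integral formula: (1/(2pi*i)) * integral = f(a)
Step 3: f(13) = 13^4 = 28561

28561


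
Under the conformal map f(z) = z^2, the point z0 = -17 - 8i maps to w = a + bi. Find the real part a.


Step 1: z0 = -17 - 8i
Step 2: z0^2 = (-17)^2 - (-8)^2 + 272i
Step 3: real part = 289 - 64 = 225

225


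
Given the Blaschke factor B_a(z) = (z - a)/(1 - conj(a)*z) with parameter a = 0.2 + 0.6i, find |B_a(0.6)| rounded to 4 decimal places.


Step 1: Numerator z0 - a = 0.6 - (0.2 + 0.6i) = 0.4 - 0.6i
Step 2: Denominator 1 - conj(a)*z0 = 1 - (0.2 - 0.6i)*0.6 = 0.88 + 0.36i
Step 3: |z0 - a|^2 = 0.4^2 + (-0.6)^2 = 0.52; |1 - conj(a)*z0|^2 = 0.88^2 + 0.36^2 = 0.904
Step 4: |B_a(0.6)| = sqrt(0.52 / 0.904) = sqrt(0.575221)
Step 5: = 0.7584

0.7584


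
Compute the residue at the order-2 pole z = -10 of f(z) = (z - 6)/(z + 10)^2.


Step 1: Pole of order 2 at z = -10
Step 2: Res = lim d/dz [(z + 10)^2 * f(z)] as z -> -10
Step 3: (z + 10)^2 * f(z) = z - 6
Step 4: d/dz[z - 6] = 1

1


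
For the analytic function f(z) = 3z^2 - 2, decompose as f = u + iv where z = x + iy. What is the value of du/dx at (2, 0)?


Step 1: f(z) = 3(x+iy)^2 - 2
Step 2: u = 3(x^2 - y^2) - 2
Step 3: u_x = 6x + 0
Step 4: At (2, 0): u_x = 12 + 0 = 12

12


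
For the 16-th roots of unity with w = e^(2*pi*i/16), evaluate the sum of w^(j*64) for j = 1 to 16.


Step 1: The sum sum_{j=1}^{n} w^(k*j) equals n if n | k, else 0.
Step 2: Here n = 16, k = 64
Step 3: Does n divide k? 16 | 64 -> True
Step 4: Sum = 16

16


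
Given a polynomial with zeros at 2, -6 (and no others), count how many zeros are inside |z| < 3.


Step 1: Check each root:
  z = 2: |2| = 2 < 3
  z = -6: |-6| = 6 >= 3
Step 2: Count = 1

1


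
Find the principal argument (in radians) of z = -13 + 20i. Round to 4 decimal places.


Step 1: z = -13 + 20i
Step 2: arg(z) = atan2(20, -13)
Step 3: arg(z) = 2.1472

2.1472


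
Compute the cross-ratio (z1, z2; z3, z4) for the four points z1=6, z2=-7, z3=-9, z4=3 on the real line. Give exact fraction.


Step 1: (z1-z3)(z2-z4) = 15 * (-10) = -150
Step 2: (z1-z4)(z2-z3) = 3 * 2 = 6
Step 3: Cross-ratio = -150/6 = -25

-25


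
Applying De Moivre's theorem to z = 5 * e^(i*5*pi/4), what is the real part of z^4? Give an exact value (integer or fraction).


Step 1: By De Moivre's theorem, z^4 = 5^4 * e^(i*4*5*pi/4) = 625 * (cos(5*pi) + i*sin(5*pi))
Step 2: |z|^4 = 5^4 = 625
Step 3: Reduce the angle mod 2*pi: 5*pi - 4*pi = pi
Step 4: cos(pi) = -1
Step 5: Re(z^4) = 625 * (-1) = -625

-625


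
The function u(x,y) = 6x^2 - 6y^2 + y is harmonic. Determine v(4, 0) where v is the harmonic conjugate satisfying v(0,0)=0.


Step 1: v_x = -u_y = 12y - 1
Step 2: v_y = u_x = 12x + 0
Step 3: v = 12xy - x + C
Step 4: v(0,0) = 0 => C = 0
Step 5: v(4, 0) = -4

-4


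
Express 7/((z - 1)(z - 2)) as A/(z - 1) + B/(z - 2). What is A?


Step 1: Multiply both sides by (z - 1) and set z = 1
Step 2: A = 7 / (1 - 2)
Step 3: A = 7 / (-1)
Step 4: A = -7

-7


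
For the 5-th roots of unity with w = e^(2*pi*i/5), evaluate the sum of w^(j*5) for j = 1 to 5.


Step 1: The sum sum_{j=1}^{n} w^(k*j) equals n if n | k, else 0.
Step 2: Here n = 5, k = 5
Step 3: Does n divide k? 5 | 5 -> True
Step 4: Sum = 5

5


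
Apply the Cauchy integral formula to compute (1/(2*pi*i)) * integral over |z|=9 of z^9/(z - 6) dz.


Step 1: f(z) = z^9, a = 6 is inside |z| = 9
Step 2: By Cauchy integral formula: (1/(2pi*i)) * integral = f(a)
Step 3: f(6) = 6^9 = 10077696

10077696


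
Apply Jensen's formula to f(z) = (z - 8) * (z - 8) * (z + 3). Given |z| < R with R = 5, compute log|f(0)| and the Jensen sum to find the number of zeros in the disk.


Jensen's formula: (1/2pi)*integral log|f(Re^it)|dt = log|f(0)| + sum_{|a_k|<R} log(R/|a_k|)
Step 1: f(0) = (-8) * (-8) * 3 = 192
Step 2: log|f(0)| = log|8| + log|8| + log|-3| = 5.2575
Step 3: Zeros inside |z| < 5: -3
Step 4: Jensen sum = log(5/3) = 0.5108
Step 5: n(R) = number of terms in the Jensen sum = count of zeros inside |z| < 5 = 1

1


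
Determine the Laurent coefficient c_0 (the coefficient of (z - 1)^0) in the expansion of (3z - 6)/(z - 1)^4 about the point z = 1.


Step 1: Write the numerator in powers of (z - 1): 3z - 6 = 3(z - 1) + (3*1 - 6) = 3(z - 1) - 3
Step 2: Divide by (z - 1)^4: f(z) = -3(z - 1)^(-4) + 3(z - 1)^(-3)
Step 3: This finite sum is the Laurent series of f about z = 1.
Step 4: Only the powers -4 and -3 appear, so the coefficient of (z - 1)^0 = 0

0


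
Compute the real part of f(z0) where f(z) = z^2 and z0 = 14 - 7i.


Step 1: z0 = 14 - 7i
Step 2: z0^2 = 14^2 - (-7)^2 - 196i
Step 3: real part = 196 - 49 = 147

147


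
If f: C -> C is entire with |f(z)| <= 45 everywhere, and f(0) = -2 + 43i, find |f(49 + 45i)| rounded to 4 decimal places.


Step 1: By Liouville's theorem, a bounded entire function is constant.
Step 2: f(z) = f(0) = -2 + 43i for all z.
Step 3: |f(w)| = |-2 + 43i| = sqrt(4 + 1849)
Step 4: = 43.0465

43.0465


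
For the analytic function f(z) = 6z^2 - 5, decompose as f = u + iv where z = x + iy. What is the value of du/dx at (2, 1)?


Step 1: f(z) = 6(x+iy)^2 - 5
Step 2: u = 6(x^2 - y^2) - 5
Step 3: u_x = 12x + 0
Step 4: At (2, 1): u_x = 24 + 0 = 24

24


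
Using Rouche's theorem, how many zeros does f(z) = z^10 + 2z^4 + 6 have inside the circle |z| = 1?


Step 1: On |z| = 1 the three terms have sizes |z^10| = 1^10 = 1, |2z^4| = 2*1^4 = 2, |6| = 6
Step 2: The dominant term is g(z) = 6; let h(z) = z^10 + 2z^4 so f = g + h
Step 3: On |z| = 1: |g| = 6 and |h| <= 1 + 2 = 3
Step 4: Since 6 > 3, |h| < |g| on |z| = 1, so by Rouche f has the same number of zeros as g inside |z| < 1
Step 5: g(z) = 6 is a nonzero constant with no zeros inside |z| < 1. Answer = 0

0


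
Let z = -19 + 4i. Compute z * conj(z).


Step 1: conj(z) = -19 - 4i
Step 2: z * conj(z) = (-19)^2 + 4^2
Step 3: = 361 + 16 = 377

377


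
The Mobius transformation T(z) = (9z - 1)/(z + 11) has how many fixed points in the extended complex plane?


Step 1: Fixed points satisfy T(z) = z
Step 2: z^2 + 2z + 1 = 0
Step 3: Discriminant = 2^2 - 4*1*1 = 0
Step 4: Number of fixed points = 1

1


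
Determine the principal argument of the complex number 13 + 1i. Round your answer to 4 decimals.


Step 1: z = 13 + 1i
Step 2: arg(z) = atan2(1, 13)
Step 3: arg(z) = 0.0768

0.0768


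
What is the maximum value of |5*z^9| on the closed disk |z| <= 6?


Step 1: On |z| = 6, |f(z)| = 5 * |z|^9 = 5 * 6^9
Step 2: By maximum modulus principle, maximum is on boundary.
Step 3: Maximum = 5 * 10077696 = 50388480

50388480


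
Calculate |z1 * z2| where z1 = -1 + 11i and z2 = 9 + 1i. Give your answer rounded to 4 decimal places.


Step 1: |z1| = sqrt((-1)^2 + 11^2) = sqrt(122)
Step 2: |z2| = sqrt(9^2 + 1^2) = sqrt(82)
Step 3: |z1*z2| = |z1|*|z2| = sqrt(122) * sqrt(82) = sqrt(122 * 82) = sqrt(10004)
Step 4: = 100.02

100.02


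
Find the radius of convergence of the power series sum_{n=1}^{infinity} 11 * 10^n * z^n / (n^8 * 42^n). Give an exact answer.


Step 1: General term a_n = 11 * 10^n / (n^8 * 42^n)
Step 2: By the root test, |a_n|^(1/n) = 11^(1/n) * 10 / (n^(8/n) * 42) -> 10/42 as n -> infinity (since 11^(1/n) -> 1 and n^(8/n) -> 1)
Step 3: R = 1/lim|a_n|^(1/n) = 42/10 = 21/5

21/5


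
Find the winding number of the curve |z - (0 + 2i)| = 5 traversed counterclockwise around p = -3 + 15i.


Step 1: Center c = (0, 2), radius = 5
Step 2: |p - c|^2 = (-3)^2 + 13^2 = 178
Step 3: r^2 = 25
Step 4: |p-c| > r so winding number = 0

0


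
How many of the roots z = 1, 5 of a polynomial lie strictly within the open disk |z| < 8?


Step 1: Check each root:
  z = 1: |1| = 1 < 8
  z = 5: |5| = 5 < 8
Step 2: Count = 2

2


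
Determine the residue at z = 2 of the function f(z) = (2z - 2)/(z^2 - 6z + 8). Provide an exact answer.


Step 1: Q(z) = z^2 - 6z + 8 = (z - 2)(z - 4)
Step 2: Q'(z) = 2z - 6
Step 3: Q'(2) = -2, P(2) = 2
Step 4: Res = P(2)/Q'(2) = 2/(-2) = -1

-1


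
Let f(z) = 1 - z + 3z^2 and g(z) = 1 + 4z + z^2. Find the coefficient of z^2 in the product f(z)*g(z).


Step 1: z^2 term in f*g comes from: (1)*(z^2) + (-z)*(4z) + (3z^2)*(1)
Step 2: = 1 - 4 + 3
Step 3: = 0

0


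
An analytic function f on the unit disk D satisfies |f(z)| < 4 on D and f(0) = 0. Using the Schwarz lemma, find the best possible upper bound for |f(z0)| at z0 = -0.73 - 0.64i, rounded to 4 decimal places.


Step 1: g = f/4 maps D -> D with g(0) = 0, so by the Schwarz lemma |g(z)| <= |z|, i.e. |f(z)| <= 4|z|; this is sharp (f(z) = 4z).
Step 2: |z0|^2 = (-0.73)^2 + (-0.64)^2 = 0.9425
Step 3: |z0| = sqrt(0.9425) = 0.970824
Step 4: Best bound = 4 * |z0| = 4 * 0.970824 = 3.8833

3.8833


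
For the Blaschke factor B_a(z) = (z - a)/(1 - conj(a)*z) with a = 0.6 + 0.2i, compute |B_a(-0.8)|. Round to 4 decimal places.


Step 1: Numerator z0 - a = -0.8 - (0.6 + 0.2i) = -1.4 - 0.2i
Step 2: Denominator 1 - conj(a)*z0 = 1 - (0.6 - 0.2i)*(-0.8) = 1.48 - 0.16i
Step 3: |z0 - a|^2 = (-1.4)^2 + (-0.2)^2 = 2; |1 - conj(a)*z0|^2 = 1.48^2 + (-0.16)^2 = 2.216
Step 4: |B_a(-0.8)| = sqrt(2 / 2.216) = sqrt(0.902527)
Step 5: = 0.95

0.95


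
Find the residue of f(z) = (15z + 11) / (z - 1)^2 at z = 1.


Step 1: Pole of order 2 at z = 1
Step 2: Res = lim d/dz [(z - 1)^2 * f(z)] as z -> 1
Step 3: (z - 1)^2 * f(z) = 15z + 11
Step 4: d/dz[15z + 11] = 15

15


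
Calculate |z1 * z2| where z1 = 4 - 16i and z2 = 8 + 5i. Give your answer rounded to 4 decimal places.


Step 1: |z1| = sqrt(4^2 + (-16)^2) = sqrt(272)
Step 2: |z2| = sqrt(8^2 + 5^2) = sqrt(89)
Step 3: |z1*z2| = |z1|*|z2| = sqrt(272) * sqrt(89) = sqrt(272 * 89) = sqrt(24208)
Step 4: = 155.5892

155.5892


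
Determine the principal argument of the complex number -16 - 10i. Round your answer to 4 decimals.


Step 1: z = -16 - 10i
Step 2: arg(z) = atan2(-10, -16)
Step 3: arg(z) = -2.583

-2.583


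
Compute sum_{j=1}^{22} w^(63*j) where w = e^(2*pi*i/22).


Step 1: The sum sum_{j=1}^{n} w^(k*j) equals n if n | k, else 0.
Step 2: Here n = 22, k = 63
Step 3: Does n divide k? 22 | 63 -> False
Step 4: Sum = 0

0


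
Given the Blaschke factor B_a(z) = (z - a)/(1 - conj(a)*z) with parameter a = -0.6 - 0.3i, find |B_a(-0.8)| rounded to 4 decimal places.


Step 1: Numerator z0 - a = -0.8 - (-0.6 - 0.3i) = -0.2 + 0.3i
Step 2: Denominator 1 - conj(a)*z0 = 1 - (-0.6 + 0.3i)*(-0.8) = 0.52 + 0.24i
Step 3: |z0 - a|^2 = (-0.2)^2 + 0.3^2 = 0.13; |1 - conj(a)*z0|^2 = 0.52^2 + 0.24^2 = 0.328
Step 4: |B_a(-0.8)| = sqrt(0.13 / 0.328) = sqrt(0.396341)
Step 5: = 0.6296

0.6296


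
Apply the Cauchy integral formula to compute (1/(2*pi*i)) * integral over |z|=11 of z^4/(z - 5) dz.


Step 1: f(z) = z^4, a = 5 is inside |z| = 11
Step 2: By Cauchy integral formula: (1/(2pi*i)) * integral = f(a)
Step 3: f(5) = 5^4 = 625

625


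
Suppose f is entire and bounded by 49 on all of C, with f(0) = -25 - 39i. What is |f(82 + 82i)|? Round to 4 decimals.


Step 1: By Liouville's theorem, a bounded entire function is constant.
Step 2: f(z) = f(0) = -25 - 39i for all z.
Step 3: |f(w)| = |-25 - 39i| = sqrt(625 + 1521)
Step 4: = 46.3249

46.3249


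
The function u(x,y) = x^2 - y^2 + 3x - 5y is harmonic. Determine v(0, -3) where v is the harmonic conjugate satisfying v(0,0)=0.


Step 1: v_x = -u_y = 2y + 5
Step 2: v_y = u_x = 2x + 3
Step 3: v = 2xy + 5x + 3y + C
Step 4: v(0,0) = 0 => C = 0
Step 5: v(0, -3) = -9

-9


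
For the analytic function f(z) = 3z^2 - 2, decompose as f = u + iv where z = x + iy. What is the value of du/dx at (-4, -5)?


Step 1: f(z) = 3(x+iy)^2 - 2
Step 2: u = 3(x^2 - y^2) - 2
Step 3: u_x = 6x + 0
Step 4: At (-4, -5): u_x = -24 + 0 = -24

-24


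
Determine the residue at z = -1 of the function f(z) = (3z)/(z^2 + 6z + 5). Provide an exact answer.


Step 1: Q(z) = z^2 + 6z + 5 = (z + 1)(z + 5)
Step 2: Q'(z) = 2z + 6
Step 3: Q'(-1) = 4, P(-1) = -3
Step 4: Res = P(-1)/Q'(-1) = -3/4 = -3/4

-3/4


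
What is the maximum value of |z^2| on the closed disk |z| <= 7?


Step 1: On |z| = 7, |f(z)| = |z|^2 = 7^2
Step 2: By maximum modulus principle, maximum is on boundary.
Step 3: Maximum = 49 = 49

49


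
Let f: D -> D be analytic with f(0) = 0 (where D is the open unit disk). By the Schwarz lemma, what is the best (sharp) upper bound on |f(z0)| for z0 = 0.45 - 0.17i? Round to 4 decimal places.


Step 1: Schwarz lemma: if f: D -> D is analytic with f(0) = 0, then |f(z)| <= |z| for all z in D, and this is sharp (f(z) = z).
Step 2: |z0|^2 = 0.45^2 + (-0.17)^2 = 0.2314
Step 3: |z0| = sqrt(0.2314) = 0.481041
Step 4: Best bound = |z0| = 0.481

0.481


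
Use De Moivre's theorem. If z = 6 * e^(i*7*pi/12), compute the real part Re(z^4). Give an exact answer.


Step 1: By De Moivre's theorem, z^4 = 6^4 * e^(i*4*7*pi/12) = 1296 * (cos(7*pi/3) + i*sin(7*pi/3))
Step 2: |z|^4 = 6^4 = 1296
Step 3: Reduce the angle mod 2*pi: 7*pi/3 - 2*pi = pi/3
Step 4: cos(pi/3) = 1/2
Step 5: Re(z^4) = 1296 * 1/2 = 648

648


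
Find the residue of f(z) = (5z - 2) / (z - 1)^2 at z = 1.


Step 1: Pole of order 2 at z = 1
Step 2: Res = lim d/dz [(z - 1)^2 * f(z)] as z -> 1
Step 3: (z - 1)^2 * f(z) = 5z - 2
Step 4: d/dz[5z - 2] = 5

5


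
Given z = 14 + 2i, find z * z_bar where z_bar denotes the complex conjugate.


Step 1: conj(z) = 14 - 2i
Step 2: z * conj(z) = 14^2 + 2^2
Step 3: = 196 + 4 = 200

200


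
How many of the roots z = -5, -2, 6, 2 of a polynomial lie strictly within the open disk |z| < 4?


Step 1: Check each root:
  z = -5: |-5| = 5 >= 4
  z = -2: |-2| = 2 < 4
  z = 6: |6| = 6 >= 4
  z = 2: |2| = 2 < 4
Step 2: Count = 2

2


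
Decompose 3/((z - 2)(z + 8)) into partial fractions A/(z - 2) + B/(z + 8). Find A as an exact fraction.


Step 1: Multiply both sides by (z - 2) and set z = 2
Step 2: A = 3 / (2 + 8)
Step 3: A = 3 / 10
Step 4: A = 3/10

3/10


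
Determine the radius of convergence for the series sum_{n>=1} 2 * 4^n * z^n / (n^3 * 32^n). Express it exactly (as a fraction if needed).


Step 1: General term a_n = 2 * 4^n / (n^3 * 32^n)
Step 2: By the root test, |a_n|^(1/n) = 2^(1/n) * 4 / (n^(3/n) * 32) -> 4/32 as n -> infinity (since 2^(1/n) -> 1 and n^(3/n) -> 1)
Step 3: R = 1/lim|a_n|^(1/n) = 32/4 = 8

8


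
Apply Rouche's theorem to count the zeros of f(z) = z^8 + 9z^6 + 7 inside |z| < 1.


Step 1: On |z| = 1 the three terms have sizes |z^8| = 1^8 = 1, |9z^6| = 9*1^6 = 9, |7| = 7
Step 2: The dominant term is g(z) = 9z^6; let h(z) = z^8 + 7 so f = g + h
Step 3: On |z| = 1: |g| = 9 and |h| <= 1 + 7 = 8
Step 4: Since 9 > 8, |h| < |g| on |z| = 1, so by Rouche f has the same number of zeros as g inside |z| < 1
Step 5: g(z) = 9z^6 has 6 zeros (at the origin, multiplicity 6) inside |z| < 1. Answer = 6

6


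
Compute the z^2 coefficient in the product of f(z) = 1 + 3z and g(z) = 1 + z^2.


Step 1: z^2 term in f*g comes from: (1)*(z^2) + (3z)*(0) + (0)*(1)
Step 2: = 1 + 0 + 0
Step 3: = 1

1


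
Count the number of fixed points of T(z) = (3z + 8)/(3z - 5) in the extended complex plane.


Step 1: Fixed points satisfy T(z) = z
Step 2: 3z^2 - 8z - 8 = 0
Step 3: Discriminant = (-8)^2 - 4*3*(-8) = 160
Step 4: Number of fixed points = 2

2


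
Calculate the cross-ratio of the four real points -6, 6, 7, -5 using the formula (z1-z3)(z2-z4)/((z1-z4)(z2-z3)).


Step 1: (z1-z3)(z2-z4) = (-13) * 11 = -143
Step 2: (z1-z4)(z2-z3) = (-1) * (-1) = 1
Step 3: Cross-ratio = -143/1 = -143

-143


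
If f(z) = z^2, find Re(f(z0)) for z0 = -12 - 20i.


Step 1: z0 = -12 - 20i
Step 2: z0^2 = (-12)^2 - (-20)^2 + 480i
Step 3: real part = 144 - 400 = -256

-256


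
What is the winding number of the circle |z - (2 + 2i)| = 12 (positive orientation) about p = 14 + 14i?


Step 1: Center c = (2, 2), radius = 12
Step 2: |p - c|^2 = 12^2 + 12^2 = 288
Step 3: r^2 = 144
Step 4: |p-c| > r so winding number = 0

0


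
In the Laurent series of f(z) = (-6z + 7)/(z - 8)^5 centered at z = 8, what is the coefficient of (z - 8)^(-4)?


Step 1: Write the numerator in powers of (z - 8): -6z + 7 = -6(z - 8) + (-6*8 + 7) = -6(z - 8) - 41
Step 2: Divide by (z - 8)^5: f(z) = -41(z - 8)^(-5) - 6(z - 8)^(-4)
Step 3: This finite sum is the Laurent series of f about z = 8.
Step 4: Coefficient of (z - 8)^(-4) = coefficient of (z - 8) in the re-centred numerator = -6

-6


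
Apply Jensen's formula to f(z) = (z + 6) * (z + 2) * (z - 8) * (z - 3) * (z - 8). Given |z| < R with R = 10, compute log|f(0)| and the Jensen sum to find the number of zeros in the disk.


Jensen's formula: (1/2pi)*integral log|f(Re^it)|dt = log|f(0)| + sum_{|a_k|<R} log(R/|a_k|)
Step 1: f(0) = 6 * 2 * (-8) * (-3) * (-8) = -2304
Step 2: log|f(0)| = log|-6| + log|-2| + log|8| + log|3| + log|8| = 7.7424
Step 3: Zeros inside |z| < 10: -6, -2, 8, 3, 8
Step 4: Jensen sum = log(10/6) + log(10/2) + log(10/8) + log(10/3) + log(10/8) = 3.7705
Step 5: n(R) = number of terms in the Jensen sum = count of zeros inside |z| < 10 = 5

5


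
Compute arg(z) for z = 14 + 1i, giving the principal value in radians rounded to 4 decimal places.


Step 1: z = 14 + 1i
Step 2: arg(z) = atan2(1, 14)
Step 3: arg(z) = 0.0713

0.0713


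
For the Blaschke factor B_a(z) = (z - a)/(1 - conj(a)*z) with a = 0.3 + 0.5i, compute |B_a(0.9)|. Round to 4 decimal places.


Step 1: Numerator z0 - a = 0.9 - (0.3 + 0.5i) = 0.6 - 0.5i
Step 2: Denominator 1 - conj(a)*z0 = 1 - (0.3 - 0.5i)*0.9 = 0.73 + 0.45i
Step 3: |z0 - a|^2 = 0.6^2 + (-0.5)^2 = 0.61; |1 - conj(a)*z0|^2 = 0.73^2 + 0.45^2 = 0.7354
Step 4: |B_a(0.9)| = sqrt(0.61 / 0.7354) = sqrt(0.829481)
Step 5: = 0.9108

0.9108


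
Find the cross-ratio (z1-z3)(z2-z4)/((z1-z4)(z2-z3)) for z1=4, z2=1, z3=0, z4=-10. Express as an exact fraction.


Step 1: (z1-z3)(z2-z4) = 4 * 11 = 44
Step 2: (z1-z4)(z2-z3) = 14 * 1 = 14
Step 3: Cross-ratio = 44/14 = 22/7

22/7


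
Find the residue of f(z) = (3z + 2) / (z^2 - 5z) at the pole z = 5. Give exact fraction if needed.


Step 1: Q(z) = z^2 - 5z = (z - 5)(z)
Step 2: Q'(z) = 2z - 5
Step 3: Q'(5) = 5, P(5) = 17
Step 4: Res = P(5)/Q'(5) = 17/5 = 17/5

17/5


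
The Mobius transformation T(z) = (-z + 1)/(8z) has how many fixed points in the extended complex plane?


Step 1: Fixed points satisfy T(z) = z
Step 2: 8z^2 + z - 1 = 0
Step 3: Discriminant = 1^2 - 4*8*(-1) = 33
Step 4: Number of fixed points = 2

2


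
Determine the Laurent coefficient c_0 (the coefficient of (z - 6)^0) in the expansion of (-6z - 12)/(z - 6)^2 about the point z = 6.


Step 1: Write the numerator in powers of (z - 6): -6z - 12 = -6(z - 6) + (-6*6 - 12) = -6(z - 6) - 48
Step 2: Divide by (z - 6)^2: f(z) = -48(z - 6)^(-2) - 6(z - 6)^(-1)
Step 3: This finite sum is the Laurent series of f about z = 6.
Step 4: Only the powers -2 and -1 appear, so the coefficient of (z - 6)^0 = 0

0


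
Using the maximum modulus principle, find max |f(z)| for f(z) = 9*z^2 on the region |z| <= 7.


Step 1: On |z| = 7, |f(z)| = 9 * |z|^2 = 9 * 7^2
Step 2: By maximum modulus principle, maximum is on boundary.
Step 3: Maximum = 9 * 49 = 441

441


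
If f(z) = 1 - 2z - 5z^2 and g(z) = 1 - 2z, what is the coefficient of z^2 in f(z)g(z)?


Step 1: z^2 term in f*g comes from: (1)*(0) + (-2z)*(-2z) + (-5z^2)*(1)
Step 2: = 0 + 4 - 5
Step 3: = -1

-1


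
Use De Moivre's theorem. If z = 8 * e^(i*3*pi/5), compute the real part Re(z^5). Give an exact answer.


Step 1: By De Moivre's theorem, z^5 = 8^5 * e^(i*5*3*pi/5) = 32768 * (cos(3*pi) + i*sin(3*pi))
Step 2: |z|^5 = 8^5 = 32768
Step 3: Reduce the angle mod 2*pi: 3*pi - 2*pi = pi
Step 4: cos(pi) = -1
Step 5: Re(z^5) = 32768 * (-1) = -32768

-32768


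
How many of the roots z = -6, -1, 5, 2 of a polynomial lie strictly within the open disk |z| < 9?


Step 1: Check each root:
  z = -6: |-6| = 6 < 9
  z = -1: |-1| = 1 < 9
  z = 5: |5| = 5 < 9
  z = 2: |2| = 2 < 9
Step 2: Count = 4

4


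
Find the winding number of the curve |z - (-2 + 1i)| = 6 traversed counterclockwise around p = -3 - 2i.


Step 1: Center c = (-2, 1), radius = 6
Step 2: |p - c|^2 = (-1)^2 + (-3)^2 = 10
Step 3: r^2 = 36
Step 4: |p-c| < r so winding number = 1

1


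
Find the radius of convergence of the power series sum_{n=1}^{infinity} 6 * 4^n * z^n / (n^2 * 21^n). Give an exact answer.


Step 1: General term a_n = 6 * 4^n / (n^2 * 21^n)
Step 2: By the root test, |a_n|^(1/n) = 6^(1/n) * 4 / (n^(2/n) * 21) -> 4/21 as n -> infinity (since 6^(1/n) -> 1 and n^(2/n) -> 1)
Step 3: R = 1/lim|a_n|^(1/n) = 21/4

21/4


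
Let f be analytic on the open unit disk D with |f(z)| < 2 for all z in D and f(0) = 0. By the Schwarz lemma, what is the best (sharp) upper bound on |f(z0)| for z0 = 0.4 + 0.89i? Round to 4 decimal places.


Step 1: g = f/2 maps D -> D with g(0) = 0, so by the Schwarz lemma |g(z)| <= |z|, i.e. |f(z)| <= 2|z|; this is sharp (f(z) = 2z).
Step 2: |z0|^2 = 0.4^2 + 0.89^2 = 0.9521
Step 3: |z0| = sqrt(0.9521) = 0.975756
Step 4: Best bound = 2 * |z0| = 2 * 0.975756 = 1.9515

1.9515


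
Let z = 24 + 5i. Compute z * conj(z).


Step 1: conj(z) = 24 - 5i
Step 2: z * conj(z) = 24^2 + 5^2
Step 3: = 576 + 25 = 601

601


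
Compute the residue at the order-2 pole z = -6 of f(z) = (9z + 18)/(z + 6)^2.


Step 1: Pole of order 2 at z = -6
Step 2: Res = lim d/dz [(z + 6)^2 * f(z)] as z -> -6
Step 3: (z + 6)^2 * f(z) = 9z + 18
Step 4: d/dz[9z + 18] = 9

9


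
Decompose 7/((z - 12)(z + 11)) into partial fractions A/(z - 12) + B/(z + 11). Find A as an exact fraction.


Step 1: Multiply both sides by (z - 12) and set z = 12
Step 2: A = 7 / (12 + 11)
Step 3: A = 7 / 23
Step 4: A = 7/23

7/23


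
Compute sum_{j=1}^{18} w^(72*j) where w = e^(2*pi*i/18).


Step 1: The sum sum_{j=1}^{n} w^(k*j) equals n if n | k, else 0.
Step 2: Here n = 18, k = 72
Step 3: Does n divide k? 18 | 72 -> True
Step 4: Sum = 18

18


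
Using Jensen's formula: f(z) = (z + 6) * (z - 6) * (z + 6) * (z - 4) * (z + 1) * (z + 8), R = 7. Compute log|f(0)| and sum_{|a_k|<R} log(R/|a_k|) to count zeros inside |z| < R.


Jensen's formula: (1/2pi)*integral log|f(Re^it)|dt = log|f(0)| + sum_{|a_k|<R} log(R/|a_k|)
Step 1: f(0) = 6 * (-6) * 6 * (-4) * 1 * 8 = 6912
Step 2: log|f(0)| = log|-6| + log|6| + log|-6| + log|4| + log|-1| + log|-8| = 8.841
Step 3: Zeros inside |z| < 7: -6, 6, -6, 4, -1
Step 4: Jensen sum = log(7/6) + log(7/6) + log(7/6) + log(7/4) + log(7/1) = 2.968
Step 5: n(R) = number of terms in the Jensen sum = count of zeros inside |z| < 7 = 5

5


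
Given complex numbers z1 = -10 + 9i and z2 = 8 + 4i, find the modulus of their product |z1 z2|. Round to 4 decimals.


Step 1: |z1| = sqrt((-10)^2 + 9^2) = sqrt(181)
Step 2: |z2| = sqrt(8^2 + 4^2) = sqrt(80)
Step 3: |z1*z2| = |z1|*|z2| = sqrt(181) * sqrt(80) = sqrt(181 * 80) = sqrt(14480)
Step 4: = 120.3329

120.3329


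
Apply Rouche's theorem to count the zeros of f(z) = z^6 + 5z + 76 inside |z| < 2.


Step 1: On |z| = 2 the three terms have sizes |z^6| = 2^6 = 64, |5z| = 5*2 = 10, |76| = 76
Step 2: The dominant term is g(z) = 76; let h(z) = z^6 + 5z so f = g + h
Step 3: On |z| = 2: |g| = 76 and |h| <= 64 + 10 = 74
Step 4: Since 76 > 74, |h| < |g| on |z| = 2, so by Rouche f has the same number of zeros as g inside |z| < 2
Step 5: g(z) = 76 is a nonzero constant with no zeros inside |z| < 2. Answer = 0

0


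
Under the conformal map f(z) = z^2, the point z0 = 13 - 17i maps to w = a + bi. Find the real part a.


Step 1: z0 = 13 - 17i
Step 2: z0^2 = 13^2 - (-17)^2 - 442i
Step 3: real part = 169 - 289 = -120

-120


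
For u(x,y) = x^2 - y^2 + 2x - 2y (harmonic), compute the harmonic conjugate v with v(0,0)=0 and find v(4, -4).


Step 1: v_x = -u_y = 2y + 2
Step 2: v_y = u_x = 2x + 2
Step 3: v = 2xy + 2x + 2y + C
Step 4: v(0,0) = 0 => C = 0
Step 5: v(4, -4) = -32

-32


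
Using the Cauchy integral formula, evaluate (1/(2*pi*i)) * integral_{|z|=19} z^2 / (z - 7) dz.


Step 1: f(z) = z^2, a = 7 is inside |z| = 19
Step 2: By Cauchy integral formula: (1/(2pi*i)) * integral = f(a)
Step 3: f(7) = 7^2 = 49

49


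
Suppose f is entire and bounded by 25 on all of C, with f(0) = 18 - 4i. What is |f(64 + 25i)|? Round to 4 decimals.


Step 1: By Liouville's theorem, a bounded entire function is constant.
Step 2: f(z) = f(0) = 18 - 4i for all z.
Step 3: |f(w)| = |18 - 4i| = sqrt(324 + 16)
Step 4: = 18.4391

18.4391


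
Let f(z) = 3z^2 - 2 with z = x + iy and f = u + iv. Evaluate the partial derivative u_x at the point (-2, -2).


Step 1: f(z) = 3(x+iy)^2 - 2
Step 2: u = 3(x^2 - y^2) - 2
Step 3: u_x = 6x + 0
Step 4: At (-2, -2): u_x = -12 + 0 = -12

-12


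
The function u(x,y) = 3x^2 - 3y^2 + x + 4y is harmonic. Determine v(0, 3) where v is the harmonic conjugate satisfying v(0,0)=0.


Step 1: v_x = -u_y = 6y - 4
Step 2: v_y = u_x = 6x + 1
Step 3: v = 6xy - 4x + y + C
Step 4: v(0,0) = 0 => C = 0
Step 5: v(0, 3) = 3

3


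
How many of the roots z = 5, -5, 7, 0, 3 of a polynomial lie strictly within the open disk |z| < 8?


Step 1: Check each root:
  z = 5: |5| = 5 < 8
  z = -5: |-5| = 5 < 8
  z = 7: |7| = 7 < 8
  z = 0: |0| = 0 < 8
  z = 3: |3| = 3 < 8
Step 2: Count = 5

5


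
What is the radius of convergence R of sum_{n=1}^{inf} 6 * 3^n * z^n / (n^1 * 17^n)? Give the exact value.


Step 1: General term a_n = 6 * 3^n / (n^1 * 17^n)
Step 2: By the root test, |a_n|^(1/n) = 6^(1/n) * 3 / (n^(1/n) * 17) -> 3/17 as n -> infinity (since 6^(1/n) -> 1 and n^(1/n) -> 1)
Step 3: R = 1/lim|a_n|^(1/n) = 17/3

17/3


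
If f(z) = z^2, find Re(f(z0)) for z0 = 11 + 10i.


Step 1: z0 = 11 + 10i
Step 2: z0^2 = 11^2 - 10^2 + 220i
Step 3: real part = 121 - 100 = 21

21


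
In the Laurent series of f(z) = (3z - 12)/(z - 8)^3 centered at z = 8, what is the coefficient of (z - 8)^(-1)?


Step 1: Write the numerator in powers of (z - 8): 3z - 12 = 3(z - 8) + (3*8 - 12) = 3(z - 8) + 12
Step 2: Divide by (z - 8)^3: f(z) = 12(z - 8)^(-3) + 3(z - 8)^(-2)
Step 3: This finite sum is the Laurent series of f about z = 8.
Step 4: Only the powers -3 and -2 appear, so the coefficient of (z - 8)^(-1) = 0

0


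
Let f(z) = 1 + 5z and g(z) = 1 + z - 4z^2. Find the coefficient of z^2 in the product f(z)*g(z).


Step 1: z^2 term in f*g comes from: (1)*(-4z^2) + (5z)*(z) + (0)*(1)
Step 2: = -4 + 5 + 0
Step 3: = 1

1


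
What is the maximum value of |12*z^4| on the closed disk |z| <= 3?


Step 1: On |z| = 3, |f(z)| = 12 * |z|^4 = 12 * 3^4
Step 2: By maximum modulus principle, maximum is on boundary.
Step 3: Maximum = 12 * 81 = 972

972


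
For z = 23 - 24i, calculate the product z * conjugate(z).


Step 1: conj(z) = 23 + 24i
Step 2: z * conj(z) = 23^2 + (-24)^2
Step 3: = 529 + 576 = 1105

1105


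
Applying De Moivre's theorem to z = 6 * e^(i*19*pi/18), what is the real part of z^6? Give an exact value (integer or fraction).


Step 1: By De Moivre's theorem, z^6 = 6^6 * e^(i*6*19*pi/18) = 46656 * (cos(19*pi/3) + i*sin(19*pi/3))
Step 2: |z|^6 = 6^6 = 46656
Step 3: Reduce the angle mod 2*pi: 19*pi/3 - 6*pi = pi/3
Step 4: cos(pi/3) = 1/2
Step 5: Re(z^6) = 46656 * 1/2 = 23328

23328


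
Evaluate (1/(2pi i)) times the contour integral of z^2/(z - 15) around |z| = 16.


Step 1: f(z) = z^2, a = 15 is inside |z| = 16
Step 2: By Cauchy integral formula: (1/(2pi*i)) * integral = f(a)
Step 3: f(15) = 15^2 = 225

225


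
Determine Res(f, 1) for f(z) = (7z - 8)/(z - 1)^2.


Step 1: Pole of order 2 at z = 1
Step 2: Res = lim d/dz [(z - 1)^2 * f(z)] as z -> 1
Step 3: (z - 1)^2 * f(z) = 7z - 8
Step 4: d/dz[7z - 8] = 7

7


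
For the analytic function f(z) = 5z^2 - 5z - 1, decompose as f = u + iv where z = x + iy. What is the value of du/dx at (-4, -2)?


Step 1: f(z) = 5(x+iy)^2 - 5(x+iy) - 1
Step 2: u = 5(x^2 - y^2) - 5x - 1
Step 3: u_x = 10x - 5
Step 4: At (-4, -2): u_x = -40 - 5 = -45

-45


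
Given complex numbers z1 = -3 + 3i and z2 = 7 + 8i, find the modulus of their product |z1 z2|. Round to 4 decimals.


Step 1: |z1| = sqrt((-3)^2 + 3^2) = sqrt(18)
Step 2: |z2| = sqrt(7^2 + 8^2) = sqrt(113)
Step 3: |z1*z2| = |z1|*|z2| = sqrt(18) * sqrt(113) = sqrt(18 * 113) = sqrt(2034)
Step 4: = 45.0999

45.0999


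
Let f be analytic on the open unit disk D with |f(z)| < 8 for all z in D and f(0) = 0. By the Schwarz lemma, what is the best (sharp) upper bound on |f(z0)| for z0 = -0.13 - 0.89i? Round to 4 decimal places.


Step 1: g = f/8 maps D -> D with g(0) = 0, so by the Schwarz lemma |g(z)| <= |z|, i.e. |f(z)| <= 8|z|; this is sharp (f(z) = 8z).
Step 2: |z0|^2 = (-0.13)^2 + (-0.89)^2 = 0.809
Step 3: |z0| = sqrt(0.809) = 0.899444
Step 4: Best bound = 8 * |z0| = 8 * 0.899444 = 7.1956

7.1956


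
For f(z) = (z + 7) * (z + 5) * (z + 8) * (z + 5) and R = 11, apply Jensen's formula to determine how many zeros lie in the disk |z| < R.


Jensen's formula: (1/2pi)*integral log|f(Re^it)|dt = log|f(0)| + sum_{|a_k|<R} log(R/|a_k|)
Step 1: f(0) = 7 * 5 * 8 * 5 = 1400
Step 2: log|f(0)| = log|-7| + log|-5| + log|-8| + log|-5| = 7.2442
Step 3: Zeros inside |z| < 11: -7, -5, -8, -5
Step 4: Jensen sum = log(11/7) + log(11/5) + log(11/8) + log(11/5) = 2.3474
Step 5: n(R) = number of terms in the Jensen sum = count of zeros inside |z| < 11 = 4

4


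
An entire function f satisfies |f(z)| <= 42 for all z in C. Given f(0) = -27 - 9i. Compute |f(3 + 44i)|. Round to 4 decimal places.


Step 1: By Liouville's theorem, a bounded entire function is constant.
Step 2: f(z) = f(0) = -27 - 9i for all z.
Step 3: |f(w)| = |-27 - 9i| = sqrt(729 + 81)
Step 4: = 28.4605

28.4605


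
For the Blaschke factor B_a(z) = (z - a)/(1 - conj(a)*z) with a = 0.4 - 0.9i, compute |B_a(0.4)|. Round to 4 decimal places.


Step 1: Numerator z0 - a = 0.4 - (0.4 - 0.9i) = 0 + 0.9i
Step 2: Denominator 1 - conj(a)*z0 = 1 - (0.4 + 0.9i)*0.4 = 0.84 - 0.36i
Step 3: |z0 - a|^2 = 0^2 + 0.9^2 = 0.81; |1 - conj(a)*z0|^2 = 0.84^2 + (-0.36)^2 = 0.8352
Step 4: |B_a(0.4)| = sqrt(0.81 / 0.8352) = sqrt(0.969828)
Step 5: = 0.9848

0.9848


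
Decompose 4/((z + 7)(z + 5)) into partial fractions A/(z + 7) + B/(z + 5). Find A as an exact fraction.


Step 1: Multiply both sides by (z + 7) and set z = -7
Step 2: A = 4 / (-7 + 5)
Step 3: A = 4 / (-2)
Step 4: A = -2

-2


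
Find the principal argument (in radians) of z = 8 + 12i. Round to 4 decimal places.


Step 1: z = 8 + 12i
Step 2: arg(z) = atan2(12, 8)
Step 3: arg(z) = 0.9828

0.9828


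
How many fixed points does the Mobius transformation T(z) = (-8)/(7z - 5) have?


Step 1: Fixed points satisfy T(z) = z
Step 2: 7z^2 - 5z + 8 = 0
Step 3: Discriminant = (-5)^2 - 4*7*8 = -199
Step 4: Number of fixed points = 2

2


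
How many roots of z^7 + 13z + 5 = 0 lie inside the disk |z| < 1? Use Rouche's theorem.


Step 1: On |z| = 1 the three terms have sizes |z^7| = 1^7 = 1, |13z| = 13*1 = 13, |5| = 5
Step 2: The dominant term is g(z) = 13z; let h(z) = z^7 + 5 so f = g + h
Step 3: On |z| = 1: |g| = 13 and |h| <= 1 + 5 = 6
Step 4: Since 13 > 6, |h| < |g| on |z| = 1, so by Rouche f has the same number of zeros as g inside |z| < 1
Step 5: g(z) = 13z has 1 zero (at the origin, multiplicity 1) inside |z| < 1. Answer = 1

1


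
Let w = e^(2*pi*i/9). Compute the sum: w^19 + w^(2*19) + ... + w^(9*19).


Step 1: The sum sum_{j=1}^{n} w^(k*j) equals n if n | k, else 0.
Step 2: Here n = 9, k = 19
Step 3: Does n divide k? 9 | 19 -> False
Step 4: Sum = 0

0


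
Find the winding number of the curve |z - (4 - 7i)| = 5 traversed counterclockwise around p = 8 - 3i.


Step 1: Center c = (4, -7), radius = 5
Step 2: |p - c|^2 = 4^2 + 4^2 = 32
Step 3: r^2 = 25
Step 4: |p-c| > r so winding number = 0

0


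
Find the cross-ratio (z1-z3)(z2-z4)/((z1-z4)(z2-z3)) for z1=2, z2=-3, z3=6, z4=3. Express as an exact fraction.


Step 1: (z1-z3)(z2-z4) = (-4) * (-6) = 24
Step 2: (z1-z4)(z2-z3) = (-1) * (-9) = 9
Step 3: Cross-ratio = 24/9 = 8/3

8/3
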